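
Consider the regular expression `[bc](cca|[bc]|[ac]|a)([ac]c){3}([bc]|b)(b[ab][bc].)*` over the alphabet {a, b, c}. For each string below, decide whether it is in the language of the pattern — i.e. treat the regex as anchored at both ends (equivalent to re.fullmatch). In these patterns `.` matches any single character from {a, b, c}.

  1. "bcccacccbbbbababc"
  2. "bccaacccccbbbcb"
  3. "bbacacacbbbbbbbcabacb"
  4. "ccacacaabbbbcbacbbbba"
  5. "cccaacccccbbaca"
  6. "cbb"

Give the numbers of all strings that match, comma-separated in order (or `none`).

1 → match
2 → match
3 → match
4 → no match
5 → match
6 → no match

1, 2, 3, 5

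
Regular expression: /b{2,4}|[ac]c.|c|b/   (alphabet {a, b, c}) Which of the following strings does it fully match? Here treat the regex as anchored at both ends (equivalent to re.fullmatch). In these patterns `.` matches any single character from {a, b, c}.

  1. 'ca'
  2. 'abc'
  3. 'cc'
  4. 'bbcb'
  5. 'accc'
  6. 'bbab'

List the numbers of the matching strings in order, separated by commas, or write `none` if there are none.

1. 'ca' → no match
2. 'abc' → no match
3. 'cc' → no match
4. 'bbcb' → no match
5. 'accc' → no match
6. 'bbab' → no match

none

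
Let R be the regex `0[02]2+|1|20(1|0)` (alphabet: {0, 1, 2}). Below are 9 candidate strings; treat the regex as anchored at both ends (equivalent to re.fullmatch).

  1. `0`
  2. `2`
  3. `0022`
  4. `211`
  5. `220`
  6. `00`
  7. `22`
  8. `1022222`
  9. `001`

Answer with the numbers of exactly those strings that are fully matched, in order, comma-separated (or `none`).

1 → no match
2 → no match
3 → match
4 → no match
5 → no match
6 → no match
7 → no match
8 → no match
9 → no match

3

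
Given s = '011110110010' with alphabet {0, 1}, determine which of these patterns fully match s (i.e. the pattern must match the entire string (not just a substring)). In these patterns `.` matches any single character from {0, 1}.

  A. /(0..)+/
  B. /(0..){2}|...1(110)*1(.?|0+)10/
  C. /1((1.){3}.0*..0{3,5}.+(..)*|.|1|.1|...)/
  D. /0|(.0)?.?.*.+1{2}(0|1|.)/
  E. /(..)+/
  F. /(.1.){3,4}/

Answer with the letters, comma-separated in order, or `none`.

E, F

A → no match
B → no match
C → no match — must start with '1'
D → no match
E → match
F → match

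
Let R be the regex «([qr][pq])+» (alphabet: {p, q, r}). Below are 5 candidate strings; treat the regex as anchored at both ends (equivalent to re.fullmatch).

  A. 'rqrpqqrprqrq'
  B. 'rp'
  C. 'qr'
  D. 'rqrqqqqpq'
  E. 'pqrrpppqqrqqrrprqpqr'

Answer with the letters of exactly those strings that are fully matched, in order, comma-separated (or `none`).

A, B

A → match
B → match
C → no match
D → no match
E → no match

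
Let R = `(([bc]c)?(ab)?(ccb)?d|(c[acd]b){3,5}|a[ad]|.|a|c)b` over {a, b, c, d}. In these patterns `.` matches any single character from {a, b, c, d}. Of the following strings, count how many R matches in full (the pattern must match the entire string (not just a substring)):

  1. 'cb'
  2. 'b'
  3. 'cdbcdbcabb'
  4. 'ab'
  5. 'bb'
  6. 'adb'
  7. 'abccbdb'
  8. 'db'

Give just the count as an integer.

7

1 → match
2 → no match
3 → match
4 → match
5 → match
6 → match
7 → match
8 → match
Total matched: 7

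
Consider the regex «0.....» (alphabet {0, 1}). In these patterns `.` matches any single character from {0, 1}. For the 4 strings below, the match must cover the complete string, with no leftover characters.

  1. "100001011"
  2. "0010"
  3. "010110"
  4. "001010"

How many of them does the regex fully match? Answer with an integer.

2

1. "100001011" → no match — must start with "0"
2. "0010" → no match
3. "010110" → match
4. "001010" → match
Total matched: 2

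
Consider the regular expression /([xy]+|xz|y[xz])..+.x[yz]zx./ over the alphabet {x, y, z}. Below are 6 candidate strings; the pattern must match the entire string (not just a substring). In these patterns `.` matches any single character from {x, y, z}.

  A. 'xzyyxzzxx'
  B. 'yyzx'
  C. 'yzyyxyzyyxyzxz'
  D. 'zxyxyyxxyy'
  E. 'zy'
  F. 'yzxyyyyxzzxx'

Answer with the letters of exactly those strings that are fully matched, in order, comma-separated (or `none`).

A, C, F

A → match
B → no match
C → match
D → no match
E → no match
F → match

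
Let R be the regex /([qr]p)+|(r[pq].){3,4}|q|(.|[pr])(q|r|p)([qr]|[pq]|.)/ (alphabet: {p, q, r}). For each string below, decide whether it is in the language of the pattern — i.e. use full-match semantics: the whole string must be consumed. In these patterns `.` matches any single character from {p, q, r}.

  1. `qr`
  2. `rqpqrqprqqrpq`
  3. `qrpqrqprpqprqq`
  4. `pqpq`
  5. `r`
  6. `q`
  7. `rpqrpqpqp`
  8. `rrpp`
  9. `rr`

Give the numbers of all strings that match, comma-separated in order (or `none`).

6

1. `qr` → no match
2 → no match
3 → no match
4. `pqpq` → no match
5. `r` → no match
6. `q` → match
7. `rpqrpqpqp` → no match
8. `rrpp` → no match
9. `rr` → no match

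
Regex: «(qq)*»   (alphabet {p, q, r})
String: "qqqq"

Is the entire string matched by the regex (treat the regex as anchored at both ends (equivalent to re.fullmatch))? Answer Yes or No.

Yes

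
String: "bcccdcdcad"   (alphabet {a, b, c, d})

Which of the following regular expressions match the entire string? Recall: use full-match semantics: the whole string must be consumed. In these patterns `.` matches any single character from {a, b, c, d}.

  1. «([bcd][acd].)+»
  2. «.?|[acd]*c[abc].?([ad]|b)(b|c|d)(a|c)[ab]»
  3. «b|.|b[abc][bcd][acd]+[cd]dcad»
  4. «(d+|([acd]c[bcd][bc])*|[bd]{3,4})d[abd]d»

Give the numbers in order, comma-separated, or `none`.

3

1 → no match
2 → no match
3 → match
4 → no match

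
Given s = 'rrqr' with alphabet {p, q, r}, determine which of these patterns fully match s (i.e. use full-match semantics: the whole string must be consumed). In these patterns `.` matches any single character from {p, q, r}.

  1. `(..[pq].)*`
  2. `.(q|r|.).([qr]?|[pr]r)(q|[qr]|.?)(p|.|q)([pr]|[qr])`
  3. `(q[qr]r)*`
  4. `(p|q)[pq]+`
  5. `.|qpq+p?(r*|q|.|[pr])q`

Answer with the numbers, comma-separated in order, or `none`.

1 → match
2 → no match
3 → no match
4 → no match
5 → no match

1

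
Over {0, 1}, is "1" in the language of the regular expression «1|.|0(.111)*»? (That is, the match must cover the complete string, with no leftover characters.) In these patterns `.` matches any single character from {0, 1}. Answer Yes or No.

Yes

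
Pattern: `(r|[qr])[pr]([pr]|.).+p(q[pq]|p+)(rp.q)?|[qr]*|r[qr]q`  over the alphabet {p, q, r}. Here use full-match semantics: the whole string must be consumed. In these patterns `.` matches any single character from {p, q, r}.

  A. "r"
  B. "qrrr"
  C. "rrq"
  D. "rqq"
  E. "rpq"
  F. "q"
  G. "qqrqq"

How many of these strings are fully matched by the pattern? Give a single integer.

6

A → match
B → match
C → match
D → match
E → no match
F → match
G → match
Total matched: 6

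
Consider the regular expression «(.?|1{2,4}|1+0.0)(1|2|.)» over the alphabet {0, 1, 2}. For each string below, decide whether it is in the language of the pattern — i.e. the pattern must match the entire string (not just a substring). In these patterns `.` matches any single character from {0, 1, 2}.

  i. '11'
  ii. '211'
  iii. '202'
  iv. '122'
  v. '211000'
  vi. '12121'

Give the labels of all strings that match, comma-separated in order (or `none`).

i

i → match
ii → no match
iii → no match
iv → no match
v → no match
vi → no match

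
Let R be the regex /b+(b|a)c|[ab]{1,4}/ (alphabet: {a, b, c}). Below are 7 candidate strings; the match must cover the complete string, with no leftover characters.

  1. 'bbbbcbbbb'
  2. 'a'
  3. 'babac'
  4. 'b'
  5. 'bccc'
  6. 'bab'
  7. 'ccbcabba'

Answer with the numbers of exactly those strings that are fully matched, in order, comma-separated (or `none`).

1 → no match
2 → match
3 → no match
4 → match
5 → no match
6 → match
7 → no match

2, 4, 6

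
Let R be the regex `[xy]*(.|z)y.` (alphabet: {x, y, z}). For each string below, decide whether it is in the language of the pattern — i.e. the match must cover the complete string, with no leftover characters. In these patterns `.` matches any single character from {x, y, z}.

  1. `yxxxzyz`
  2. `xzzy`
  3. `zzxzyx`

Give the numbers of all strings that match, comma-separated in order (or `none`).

1

1. `yxxxzyz` → match
2. `xzzy` → no match
3. `zzxzyx` → no match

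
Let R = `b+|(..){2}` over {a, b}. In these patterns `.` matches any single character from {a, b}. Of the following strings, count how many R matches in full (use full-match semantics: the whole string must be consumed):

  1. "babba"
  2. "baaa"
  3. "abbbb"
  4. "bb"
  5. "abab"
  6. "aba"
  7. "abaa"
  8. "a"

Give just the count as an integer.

4

1 → no match
2 → match
3 → no match
4 → match
5 → match
6 → no match
7 → match
8 → no match
Total matched: 4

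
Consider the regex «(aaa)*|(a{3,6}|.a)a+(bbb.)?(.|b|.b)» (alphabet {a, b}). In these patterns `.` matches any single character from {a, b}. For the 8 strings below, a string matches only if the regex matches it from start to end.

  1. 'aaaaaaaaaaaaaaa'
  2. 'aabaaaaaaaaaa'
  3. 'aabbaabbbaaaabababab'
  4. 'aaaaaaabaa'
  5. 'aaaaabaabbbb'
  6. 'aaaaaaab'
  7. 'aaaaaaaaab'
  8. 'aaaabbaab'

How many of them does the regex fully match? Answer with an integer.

1 → match
2 → no match
3 → no match
4 → no match
5 → no match
6 → match
7 → match
8 → no match
Total matched: 3

3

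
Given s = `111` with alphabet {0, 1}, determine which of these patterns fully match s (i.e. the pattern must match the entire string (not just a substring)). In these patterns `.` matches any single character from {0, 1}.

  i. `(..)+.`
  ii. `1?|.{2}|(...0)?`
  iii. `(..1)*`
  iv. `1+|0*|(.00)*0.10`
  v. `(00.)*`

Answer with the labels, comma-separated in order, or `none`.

i → match
ii → no match
iii → match
iv → match
v → no match

i, iii, iv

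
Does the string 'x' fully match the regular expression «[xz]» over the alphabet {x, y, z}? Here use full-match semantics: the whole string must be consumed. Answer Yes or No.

Yes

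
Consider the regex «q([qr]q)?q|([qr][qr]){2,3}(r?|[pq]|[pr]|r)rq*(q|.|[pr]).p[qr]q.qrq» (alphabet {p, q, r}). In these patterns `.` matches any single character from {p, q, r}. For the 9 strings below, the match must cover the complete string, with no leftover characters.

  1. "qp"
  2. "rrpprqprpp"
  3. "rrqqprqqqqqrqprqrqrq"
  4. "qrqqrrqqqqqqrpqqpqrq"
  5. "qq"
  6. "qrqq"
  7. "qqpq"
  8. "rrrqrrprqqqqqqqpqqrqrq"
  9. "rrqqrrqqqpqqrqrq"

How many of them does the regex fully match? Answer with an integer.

6

1. "qp" → no match
2. "rrpprqprpp" → no match
3 → match
4 → match
5. "qq" → match
6. "qrqq" → match
7. "qqpq" → no match
8 → match
9 → match
Total matched: 6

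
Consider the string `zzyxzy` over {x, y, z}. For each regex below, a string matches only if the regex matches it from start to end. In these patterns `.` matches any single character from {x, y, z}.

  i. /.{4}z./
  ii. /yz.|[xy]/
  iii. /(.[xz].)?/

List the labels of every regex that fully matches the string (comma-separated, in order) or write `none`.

i

i → match
ii → no match
iii → no match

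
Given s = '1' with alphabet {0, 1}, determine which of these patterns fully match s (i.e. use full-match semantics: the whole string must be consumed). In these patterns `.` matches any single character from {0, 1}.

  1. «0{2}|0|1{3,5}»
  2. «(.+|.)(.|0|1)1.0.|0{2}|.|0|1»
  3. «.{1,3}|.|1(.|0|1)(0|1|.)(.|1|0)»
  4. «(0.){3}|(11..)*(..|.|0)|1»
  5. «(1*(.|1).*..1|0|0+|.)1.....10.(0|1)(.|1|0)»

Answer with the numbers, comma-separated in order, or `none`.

2, 3, 4

1 → no match
2 → match
3 → match
4 → match
5 → no match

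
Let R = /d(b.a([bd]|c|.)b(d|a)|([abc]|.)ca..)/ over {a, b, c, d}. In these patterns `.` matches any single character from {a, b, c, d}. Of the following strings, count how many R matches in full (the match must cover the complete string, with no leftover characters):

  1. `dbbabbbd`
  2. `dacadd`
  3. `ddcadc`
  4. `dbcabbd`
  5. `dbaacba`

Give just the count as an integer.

4

1. `dbbabbbd` → no match
2. `dacadd` → match
3. `ddcadc` → match
4. `dbcabbd` → match
5. `dbaacba` → match
Total matched: 4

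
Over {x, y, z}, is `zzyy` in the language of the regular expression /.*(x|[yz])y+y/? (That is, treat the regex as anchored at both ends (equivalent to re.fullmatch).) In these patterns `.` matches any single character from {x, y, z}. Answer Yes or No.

Yes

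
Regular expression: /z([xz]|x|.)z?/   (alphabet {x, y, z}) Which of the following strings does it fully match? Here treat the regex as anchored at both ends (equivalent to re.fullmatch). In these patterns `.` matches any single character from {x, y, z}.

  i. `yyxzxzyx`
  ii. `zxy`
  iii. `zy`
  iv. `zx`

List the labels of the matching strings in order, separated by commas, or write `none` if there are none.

i. `yyxzxzyx` → no match — must start with `z`
ii. `zxy` → no match
iii. `zy` → match
iv. `zx` → match

iii, iv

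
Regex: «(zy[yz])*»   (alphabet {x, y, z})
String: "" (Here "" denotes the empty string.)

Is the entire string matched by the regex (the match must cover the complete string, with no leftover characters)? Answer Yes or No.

Yes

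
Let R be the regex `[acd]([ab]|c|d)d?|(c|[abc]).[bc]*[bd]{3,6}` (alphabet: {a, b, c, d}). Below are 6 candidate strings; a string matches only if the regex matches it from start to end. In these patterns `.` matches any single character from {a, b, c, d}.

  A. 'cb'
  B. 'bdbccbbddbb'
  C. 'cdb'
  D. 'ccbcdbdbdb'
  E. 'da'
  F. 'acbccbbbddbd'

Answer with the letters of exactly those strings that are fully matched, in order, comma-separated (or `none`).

A, B, D, E, F

A. 'cb' → match
B. 'bdbccbbddbb' → match
C. 'cdb' → no match
D. 'ccbcdbdbdb' → match
E. 'da' → match
F. 'acbccbbbddbd' → match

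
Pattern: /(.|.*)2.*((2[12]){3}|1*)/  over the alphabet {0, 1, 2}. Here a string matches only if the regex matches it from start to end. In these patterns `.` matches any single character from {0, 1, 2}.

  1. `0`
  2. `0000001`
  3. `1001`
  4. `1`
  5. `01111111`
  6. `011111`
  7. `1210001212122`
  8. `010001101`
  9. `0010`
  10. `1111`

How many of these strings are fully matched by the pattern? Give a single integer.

1 → no match
2 → no match
3 → no match
4 → no match
5 → no match
6 → no match
7 → match
8 → no match
9 → no match
10 → no match
Total matched: 1

1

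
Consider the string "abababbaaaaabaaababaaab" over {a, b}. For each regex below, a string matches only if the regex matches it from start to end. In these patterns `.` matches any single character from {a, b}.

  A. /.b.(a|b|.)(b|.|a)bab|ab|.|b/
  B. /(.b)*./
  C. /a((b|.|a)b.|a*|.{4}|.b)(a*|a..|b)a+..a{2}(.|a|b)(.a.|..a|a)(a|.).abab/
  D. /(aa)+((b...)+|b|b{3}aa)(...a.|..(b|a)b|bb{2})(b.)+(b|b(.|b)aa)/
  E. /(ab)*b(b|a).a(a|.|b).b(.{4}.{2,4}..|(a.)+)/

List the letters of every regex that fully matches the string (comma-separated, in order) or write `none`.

A → no match
B → no match
C → no match — must end with "abab"
D → no match — must start with "aa"
E → match

E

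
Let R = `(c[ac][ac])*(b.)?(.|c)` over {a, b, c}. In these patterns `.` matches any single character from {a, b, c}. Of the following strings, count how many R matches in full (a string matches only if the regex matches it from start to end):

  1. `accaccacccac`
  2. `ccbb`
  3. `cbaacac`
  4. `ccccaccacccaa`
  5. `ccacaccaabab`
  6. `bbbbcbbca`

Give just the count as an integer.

2

1. `accaccacccac` → no match
2. `ccbb` → no match
3. `cbaacac` → no match
4 → match
5. `ccacaccaabab` → match
6. `bbbbcbbca` → no match
Total matched: 2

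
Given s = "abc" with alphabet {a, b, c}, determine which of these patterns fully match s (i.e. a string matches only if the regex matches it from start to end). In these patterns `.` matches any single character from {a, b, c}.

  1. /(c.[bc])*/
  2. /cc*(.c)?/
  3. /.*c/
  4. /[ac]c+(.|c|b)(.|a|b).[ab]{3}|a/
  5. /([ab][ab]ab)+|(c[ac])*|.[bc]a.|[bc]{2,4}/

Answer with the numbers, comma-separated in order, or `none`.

3

1 → no match
2 → no match — must start with "c"
3 → match
4 → no match
5 → no match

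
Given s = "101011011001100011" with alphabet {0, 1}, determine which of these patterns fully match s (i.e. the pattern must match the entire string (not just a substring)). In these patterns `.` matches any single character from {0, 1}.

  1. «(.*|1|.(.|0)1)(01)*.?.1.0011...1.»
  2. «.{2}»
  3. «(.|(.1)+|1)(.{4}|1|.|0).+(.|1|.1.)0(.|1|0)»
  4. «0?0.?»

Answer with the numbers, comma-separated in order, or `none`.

1

1 → match
2 → no match
3 → no match
4 → no match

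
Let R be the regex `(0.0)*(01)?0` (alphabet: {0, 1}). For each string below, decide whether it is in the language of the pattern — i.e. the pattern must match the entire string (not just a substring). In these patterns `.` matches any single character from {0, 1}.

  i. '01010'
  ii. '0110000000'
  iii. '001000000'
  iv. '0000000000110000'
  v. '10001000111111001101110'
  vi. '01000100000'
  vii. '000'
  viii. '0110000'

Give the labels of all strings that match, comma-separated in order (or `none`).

none

i. '01010' → no match
ii. '0110000000' → no match
iii. '001000000' → no match
iv → no match
v → no match
vi. '01000100000' → no match
vii. '000' → no match
viii. '0110000' → no match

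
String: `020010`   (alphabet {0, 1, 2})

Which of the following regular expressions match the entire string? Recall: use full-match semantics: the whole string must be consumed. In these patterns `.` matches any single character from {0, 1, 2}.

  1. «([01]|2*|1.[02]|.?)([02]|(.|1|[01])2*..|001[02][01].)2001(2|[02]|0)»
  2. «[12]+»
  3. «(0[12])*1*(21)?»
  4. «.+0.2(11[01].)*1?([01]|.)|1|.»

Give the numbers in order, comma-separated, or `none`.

1 → match
2 → no match
3 → no match
4 → no match

1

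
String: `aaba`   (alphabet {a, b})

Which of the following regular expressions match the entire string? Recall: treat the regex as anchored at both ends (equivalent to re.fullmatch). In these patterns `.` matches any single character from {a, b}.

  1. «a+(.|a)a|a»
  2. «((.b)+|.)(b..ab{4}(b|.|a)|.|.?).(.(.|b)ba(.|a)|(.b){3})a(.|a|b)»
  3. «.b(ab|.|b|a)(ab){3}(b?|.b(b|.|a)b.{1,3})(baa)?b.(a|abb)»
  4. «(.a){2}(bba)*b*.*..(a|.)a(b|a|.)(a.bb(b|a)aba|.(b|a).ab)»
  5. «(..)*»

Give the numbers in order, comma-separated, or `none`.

1 → match
2 → no match
3 → no match
4 → no match
5 → match

1, 5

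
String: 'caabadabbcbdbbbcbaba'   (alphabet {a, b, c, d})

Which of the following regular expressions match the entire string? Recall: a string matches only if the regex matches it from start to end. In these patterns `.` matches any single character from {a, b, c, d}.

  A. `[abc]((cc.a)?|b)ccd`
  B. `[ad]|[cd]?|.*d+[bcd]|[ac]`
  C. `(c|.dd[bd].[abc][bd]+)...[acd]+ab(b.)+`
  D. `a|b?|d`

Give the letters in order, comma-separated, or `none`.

C

A → no match — must end with 'ccd'
B → no match
C → match
D → no match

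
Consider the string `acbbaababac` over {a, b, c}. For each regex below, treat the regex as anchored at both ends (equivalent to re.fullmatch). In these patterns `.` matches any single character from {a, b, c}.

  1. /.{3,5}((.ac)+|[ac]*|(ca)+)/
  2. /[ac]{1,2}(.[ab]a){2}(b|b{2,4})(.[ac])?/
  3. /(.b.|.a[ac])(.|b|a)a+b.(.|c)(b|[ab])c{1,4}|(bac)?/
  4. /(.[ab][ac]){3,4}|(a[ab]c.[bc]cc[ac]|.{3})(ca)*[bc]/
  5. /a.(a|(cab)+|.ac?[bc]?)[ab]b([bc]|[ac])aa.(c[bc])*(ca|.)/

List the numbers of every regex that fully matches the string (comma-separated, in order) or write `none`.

1 → no match
2 → match
3 → no match
4 → no match
5 → no match

2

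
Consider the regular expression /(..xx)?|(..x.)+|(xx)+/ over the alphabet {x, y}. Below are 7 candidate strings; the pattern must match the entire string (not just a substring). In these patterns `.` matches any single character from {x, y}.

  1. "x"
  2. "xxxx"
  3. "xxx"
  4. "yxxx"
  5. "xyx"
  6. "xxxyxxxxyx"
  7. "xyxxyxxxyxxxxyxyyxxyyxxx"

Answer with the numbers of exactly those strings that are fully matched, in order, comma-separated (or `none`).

2, 4, 7

1 → no match
2 → match
3 → no match
4 → match
5 → no match
6 → no match
7 → match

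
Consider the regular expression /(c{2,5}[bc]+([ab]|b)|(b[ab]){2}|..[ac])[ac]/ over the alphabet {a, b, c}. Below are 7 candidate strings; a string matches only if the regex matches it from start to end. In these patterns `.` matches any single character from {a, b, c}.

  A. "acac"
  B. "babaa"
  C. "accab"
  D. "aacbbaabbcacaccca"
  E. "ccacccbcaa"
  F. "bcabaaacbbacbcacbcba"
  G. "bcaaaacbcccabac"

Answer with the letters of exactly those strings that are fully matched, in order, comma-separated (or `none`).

A, B

A → match
B → match
C → no match
D → no match
E → no match
F → no match
G → no match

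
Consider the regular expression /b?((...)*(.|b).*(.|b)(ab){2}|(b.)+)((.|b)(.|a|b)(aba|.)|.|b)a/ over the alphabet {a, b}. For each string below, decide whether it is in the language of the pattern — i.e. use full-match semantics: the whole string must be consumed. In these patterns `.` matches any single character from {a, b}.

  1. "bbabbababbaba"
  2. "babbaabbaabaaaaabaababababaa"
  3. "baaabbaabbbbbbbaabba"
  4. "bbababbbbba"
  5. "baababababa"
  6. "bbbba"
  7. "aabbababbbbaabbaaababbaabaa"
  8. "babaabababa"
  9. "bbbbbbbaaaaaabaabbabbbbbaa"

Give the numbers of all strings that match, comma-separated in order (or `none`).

1, 2, 4, 6, 7

1 → match
2 → match
3 → no match
4 → match
5 → no match
6 → match
7 → match
8 → no match
9 → no match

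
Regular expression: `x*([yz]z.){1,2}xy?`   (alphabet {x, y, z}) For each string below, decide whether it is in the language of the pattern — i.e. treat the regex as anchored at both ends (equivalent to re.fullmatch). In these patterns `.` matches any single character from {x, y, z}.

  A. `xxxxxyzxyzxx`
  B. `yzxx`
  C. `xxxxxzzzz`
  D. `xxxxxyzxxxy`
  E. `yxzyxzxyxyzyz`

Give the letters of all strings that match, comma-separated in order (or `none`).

A, B

A → match
B → match
C → no match
D → no match
E → no match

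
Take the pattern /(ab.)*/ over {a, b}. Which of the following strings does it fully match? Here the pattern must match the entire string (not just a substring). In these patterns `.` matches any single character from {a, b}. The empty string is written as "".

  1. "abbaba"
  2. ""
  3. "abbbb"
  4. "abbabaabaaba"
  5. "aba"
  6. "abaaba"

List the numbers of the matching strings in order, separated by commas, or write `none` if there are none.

1. "abbaba" → match
2. "" → match
3. "abbbb" → no match
4. "abbabaabaaba" → match
5. "aba" → match
6. "abaaba" → match

1, 2, 4, 5, 6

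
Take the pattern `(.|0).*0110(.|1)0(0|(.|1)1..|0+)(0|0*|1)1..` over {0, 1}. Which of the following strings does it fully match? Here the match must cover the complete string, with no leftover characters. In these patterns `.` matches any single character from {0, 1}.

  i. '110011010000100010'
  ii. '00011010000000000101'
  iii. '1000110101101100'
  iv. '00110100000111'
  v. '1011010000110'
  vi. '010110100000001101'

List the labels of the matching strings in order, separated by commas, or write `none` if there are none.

i → no match
ii → match
iii → match
iv → match
v → match
vi → match

ii, iii, iv, v, vi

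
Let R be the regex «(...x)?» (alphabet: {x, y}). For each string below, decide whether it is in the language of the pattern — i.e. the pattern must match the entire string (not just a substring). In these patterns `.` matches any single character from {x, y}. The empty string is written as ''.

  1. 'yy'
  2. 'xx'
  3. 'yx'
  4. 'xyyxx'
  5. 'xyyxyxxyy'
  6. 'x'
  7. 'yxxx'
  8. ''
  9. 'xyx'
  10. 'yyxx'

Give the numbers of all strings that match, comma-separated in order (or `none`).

7, 8, 10

1 → no match
2 → no match
3 → no match
4 → no match
5 → no match
6 → no match
7 → match
8 → match
9 → no match
10 → match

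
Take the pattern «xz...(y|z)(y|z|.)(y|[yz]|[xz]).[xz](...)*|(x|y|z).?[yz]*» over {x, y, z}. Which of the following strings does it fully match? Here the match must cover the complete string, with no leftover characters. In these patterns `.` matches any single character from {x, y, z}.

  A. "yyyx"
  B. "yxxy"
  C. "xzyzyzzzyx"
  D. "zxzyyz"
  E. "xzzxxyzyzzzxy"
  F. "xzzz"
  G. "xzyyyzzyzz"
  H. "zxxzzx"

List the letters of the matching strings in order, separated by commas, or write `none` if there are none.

C, D, E, F, G

A. "yyyx" → no match
B. "yxxy" → no match
C. "xzyzyzzzyx" → match
D. "zxzyyz" → match
E → match
F. "xzzz" → match
G. "xzyyyzzyzz" → match
H. "zxxzzx" → no match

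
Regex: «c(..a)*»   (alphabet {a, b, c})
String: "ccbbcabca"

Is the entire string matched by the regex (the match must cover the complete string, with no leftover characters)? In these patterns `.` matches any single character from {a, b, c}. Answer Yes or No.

No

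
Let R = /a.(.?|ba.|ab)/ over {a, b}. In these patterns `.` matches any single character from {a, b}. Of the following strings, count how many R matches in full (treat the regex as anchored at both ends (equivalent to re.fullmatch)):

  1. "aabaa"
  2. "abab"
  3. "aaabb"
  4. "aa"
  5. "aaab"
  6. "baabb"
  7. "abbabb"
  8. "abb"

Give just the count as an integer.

1 → match
2 → match
3 → no match
4 → match
5 → match
6 → no match — must start with "a"
7 → no match
8 → match
Total matched: 5

5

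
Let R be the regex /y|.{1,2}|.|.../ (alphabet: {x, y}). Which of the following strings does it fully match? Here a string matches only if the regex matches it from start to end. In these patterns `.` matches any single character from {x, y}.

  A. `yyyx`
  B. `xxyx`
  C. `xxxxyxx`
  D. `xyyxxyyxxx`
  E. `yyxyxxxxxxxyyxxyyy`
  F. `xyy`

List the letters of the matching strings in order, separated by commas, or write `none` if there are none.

A → no match
B → no match
C → no match
D → no match
E → no match
F → match

F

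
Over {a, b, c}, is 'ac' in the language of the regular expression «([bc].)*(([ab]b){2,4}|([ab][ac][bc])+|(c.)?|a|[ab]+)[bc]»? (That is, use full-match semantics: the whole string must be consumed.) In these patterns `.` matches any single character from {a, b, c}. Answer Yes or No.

Yes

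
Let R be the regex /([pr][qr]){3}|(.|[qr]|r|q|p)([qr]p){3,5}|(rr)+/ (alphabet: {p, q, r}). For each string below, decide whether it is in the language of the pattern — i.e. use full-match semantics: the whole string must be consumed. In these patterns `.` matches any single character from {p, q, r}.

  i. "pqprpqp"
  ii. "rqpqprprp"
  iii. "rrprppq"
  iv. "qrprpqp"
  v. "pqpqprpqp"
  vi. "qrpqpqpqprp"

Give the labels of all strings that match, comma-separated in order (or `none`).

i, ii, iv, v, vi

i → match
ii → match
iii → no match
iv → match
v → match
vi → match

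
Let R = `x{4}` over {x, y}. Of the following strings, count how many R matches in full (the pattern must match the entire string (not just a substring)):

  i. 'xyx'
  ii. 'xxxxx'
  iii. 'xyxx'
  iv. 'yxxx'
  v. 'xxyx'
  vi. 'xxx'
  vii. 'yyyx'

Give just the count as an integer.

i → no match
ii → no match
iii → no match
iv → no match — must start with 'x'
v → no match
vi → no match
vii → no match — must start with 'x'
Total matched: 0

0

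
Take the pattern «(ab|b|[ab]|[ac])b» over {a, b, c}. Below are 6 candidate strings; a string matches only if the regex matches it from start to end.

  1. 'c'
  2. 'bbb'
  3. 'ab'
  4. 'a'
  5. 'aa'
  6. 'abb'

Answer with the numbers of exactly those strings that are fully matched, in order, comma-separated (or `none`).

3, 6

1 → no match — must end with 'b'
2 → no match
3 → match
4 → no match — must end with 'b'
5 → no match — must end with 'b'
6 → match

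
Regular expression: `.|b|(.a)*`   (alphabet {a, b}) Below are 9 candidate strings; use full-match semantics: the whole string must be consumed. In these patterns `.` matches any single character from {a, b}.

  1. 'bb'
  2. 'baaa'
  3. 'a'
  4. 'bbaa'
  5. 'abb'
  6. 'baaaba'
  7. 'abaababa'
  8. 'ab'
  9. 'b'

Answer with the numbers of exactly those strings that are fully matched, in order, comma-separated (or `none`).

2, 3, 6, 9

1. 'bb' → no match
2. 'baaa' → match
3. 'a' → match
4. 'bbaa' → no match
5. 'abb' → no match
6. 'baaaba' → match
7. 'abaababa' → no match
8. 'ab' → no match
9. 'b' → match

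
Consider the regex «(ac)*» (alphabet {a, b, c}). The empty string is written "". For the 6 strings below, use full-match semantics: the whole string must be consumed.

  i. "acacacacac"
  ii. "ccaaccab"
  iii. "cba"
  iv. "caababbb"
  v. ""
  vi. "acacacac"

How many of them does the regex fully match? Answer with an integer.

i → match
ii → no match
iii → no match
iv → no match
v → match
vi → match
Total matched: 3

3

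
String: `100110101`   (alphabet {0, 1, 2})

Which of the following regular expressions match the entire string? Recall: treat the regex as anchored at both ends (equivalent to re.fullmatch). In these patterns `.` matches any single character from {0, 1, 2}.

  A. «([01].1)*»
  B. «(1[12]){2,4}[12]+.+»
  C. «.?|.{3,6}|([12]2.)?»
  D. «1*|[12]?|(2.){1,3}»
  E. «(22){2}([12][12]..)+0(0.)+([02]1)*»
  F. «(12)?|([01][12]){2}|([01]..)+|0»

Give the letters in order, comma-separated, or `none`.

F

A → no match
B → no match
C → no match
D → no match
E → no match — must start with `22`
F → match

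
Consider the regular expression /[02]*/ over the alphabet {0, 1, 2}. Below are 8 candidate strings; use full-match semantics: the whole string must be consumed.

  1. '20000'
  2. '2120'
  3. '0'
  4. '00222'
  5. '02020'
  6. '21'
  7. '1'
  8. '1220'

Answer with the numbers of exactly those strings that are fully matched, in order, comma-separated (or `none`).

1, 3, 4, 5

1 → match
2 → no match
3 → match
4 → match
5 → match
6 → no match
7 → no match
8 → no match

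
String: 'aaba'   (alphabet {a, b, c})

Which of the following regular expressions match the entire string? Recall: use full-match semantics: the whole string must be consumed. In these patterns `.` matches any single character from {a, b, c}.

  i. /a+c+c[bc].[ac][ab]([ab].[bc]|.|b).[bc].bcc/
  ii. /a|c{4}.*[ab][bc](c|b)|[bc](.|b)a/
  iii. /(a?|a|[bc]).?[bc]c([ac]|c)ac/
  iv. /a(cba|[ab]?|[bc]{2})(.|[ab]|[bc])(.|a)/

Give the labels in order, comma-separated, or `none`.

i → no match — must end with 'bcc'
ii → no match
iii → no match — must end with 'ac'
iv → match

iv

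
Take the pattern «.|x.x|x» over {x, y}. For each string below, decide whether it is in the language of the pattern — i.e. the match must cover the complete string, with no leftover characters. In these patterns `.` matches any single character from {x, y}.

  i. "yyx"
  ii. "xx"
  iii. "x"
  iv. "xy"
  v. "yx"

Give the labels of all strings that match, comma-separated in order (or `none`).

iii

i → no match
ii → no match
iii → match
iv → no match
v → no match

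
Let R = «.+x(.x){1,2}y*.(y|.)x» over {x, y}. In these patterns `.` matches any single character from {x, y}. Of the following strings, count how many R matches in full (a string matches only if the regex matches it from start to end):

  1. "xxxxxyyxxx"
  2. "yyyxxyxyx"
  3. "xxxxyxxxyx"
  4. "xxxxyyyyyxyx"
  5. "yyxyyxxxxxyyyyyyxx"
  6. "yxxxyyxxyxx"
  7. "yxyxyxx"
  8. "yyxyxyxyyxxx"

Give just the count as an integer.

5

1 → match
2 → no match
3 → no match
4 → match
5 → match
6 → no match
7 → match
8 → match
Total matched: 5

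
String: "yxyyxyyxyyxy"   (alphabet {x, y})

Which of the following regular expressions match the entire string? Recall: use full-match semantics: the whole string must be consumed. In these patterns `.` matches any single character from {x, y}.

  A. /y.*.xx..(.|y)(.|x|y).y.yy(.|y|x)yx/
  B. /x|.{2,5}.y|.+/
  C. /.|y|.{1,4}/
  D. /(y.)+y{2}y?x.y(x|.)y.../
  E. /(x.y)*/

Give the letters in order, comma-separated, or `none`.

B, D

A → no match — must end with "yx"
B → match
C → no match
D → match
E → no match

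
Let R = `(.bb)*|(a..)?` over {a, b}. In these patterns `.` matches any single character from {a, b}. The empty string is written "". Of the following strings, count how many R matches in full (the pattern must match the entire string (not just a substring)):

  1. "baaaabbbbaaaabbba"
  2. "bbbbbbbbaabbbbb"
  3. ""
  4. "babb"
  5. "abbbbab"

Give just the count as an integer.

1

1 → no match
2 → no match
3. "" → match
4. "babb" → no match
5. "abbbbab" → no match
Total matched: 1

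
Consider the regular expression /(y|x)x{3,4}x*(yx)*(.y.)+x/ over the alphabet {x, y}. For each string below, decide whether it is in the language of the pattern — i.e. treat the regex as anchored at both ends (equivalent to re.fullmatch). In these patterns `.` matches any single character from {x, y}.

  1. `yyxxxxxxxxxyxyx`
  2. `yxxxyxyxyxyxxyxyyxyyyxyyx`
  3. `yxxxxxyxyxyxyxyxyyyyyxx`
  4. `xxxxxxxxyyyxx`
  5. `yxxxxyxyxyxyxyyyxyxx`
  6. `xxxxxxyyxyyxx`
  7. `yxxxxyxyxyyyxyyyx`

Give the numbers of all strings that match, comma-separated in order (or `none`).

2, 3, 5, 6

1 → no match
2 → match
3 → match
4 → no match
5 → match
6 → match
7 → no match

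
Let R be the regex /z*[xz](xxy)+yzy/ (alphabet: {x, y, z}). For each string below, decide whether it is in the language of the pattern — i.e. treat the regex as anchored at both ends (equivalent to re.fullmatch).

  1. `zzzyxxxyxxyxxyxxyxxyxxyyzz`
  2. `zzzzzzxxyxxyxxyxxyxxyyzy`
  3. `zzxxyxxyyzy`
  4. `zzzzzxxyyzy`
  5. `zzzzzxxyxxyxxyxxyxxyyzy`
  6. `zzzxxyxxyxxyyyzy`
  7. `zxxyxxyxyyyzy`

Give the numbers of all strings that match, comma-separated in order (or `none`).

2, 3, 4, 5

1 → no match — must end with `xxyyzy`
2 → match
3 → match
4 → match
5 → match
6 → no match — must end with `xxyyzy`
7 → no match — must end with `xxyyzy`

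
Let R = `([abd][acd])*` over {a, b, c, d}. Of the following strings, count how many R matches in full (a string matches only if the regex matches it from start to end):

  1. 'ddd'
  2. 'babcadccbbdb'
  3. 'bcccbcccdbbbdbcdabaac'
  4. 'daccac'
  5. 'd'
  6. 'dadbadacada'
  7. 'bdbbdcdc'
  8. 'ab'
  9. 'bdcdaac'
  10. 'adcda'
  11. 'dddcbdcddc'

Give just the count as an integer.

0

1 → no match
2 → no match
3 → no match
4 → no match
5 → no match
6 → no match
7 → no match
8 → no match
9 → no match
10 → no match
11 → no match
Total matched: 0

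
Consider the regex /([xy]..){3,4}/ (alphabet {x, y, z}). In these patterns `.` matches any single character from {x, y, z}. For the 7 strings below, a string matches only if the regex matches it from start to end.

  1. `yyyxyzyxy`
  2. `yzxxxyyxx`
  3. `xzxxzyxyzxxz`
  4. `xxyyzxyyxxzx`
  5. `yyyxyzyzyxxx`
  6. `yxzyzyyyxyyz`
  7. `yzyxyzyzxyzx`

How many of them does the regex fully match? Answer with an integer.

7

1. `yyyxyzyxy` → match
2. `yzxxxyyxx` → match
3. `xzxxzyxyzxxz` → match
4. `xxyyzxyyxxzx` → match
5. `yyyxyzyzyxxx` → match
6. `yxzyzyyyxyyz` → match
7. `yzyxyzyzxyzx` → match
Total matched: 7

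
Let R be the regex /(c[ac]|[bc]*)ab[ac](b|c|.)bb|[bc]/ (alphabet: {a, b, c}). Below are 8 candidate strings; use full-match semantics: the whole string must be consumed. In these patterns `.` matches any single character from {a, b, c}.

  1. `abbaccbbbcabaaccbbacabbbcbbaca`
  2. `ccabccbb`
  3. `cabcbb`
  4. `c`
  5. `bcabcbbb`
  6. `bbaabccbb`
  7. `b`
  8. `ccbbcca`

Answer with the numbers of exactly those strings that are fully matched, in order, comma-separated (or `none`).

1 → no match
2 → match
3 → no match
4 → match
5 → match
6 → no match
7 → match
8 → no match

2, 4, 5, 7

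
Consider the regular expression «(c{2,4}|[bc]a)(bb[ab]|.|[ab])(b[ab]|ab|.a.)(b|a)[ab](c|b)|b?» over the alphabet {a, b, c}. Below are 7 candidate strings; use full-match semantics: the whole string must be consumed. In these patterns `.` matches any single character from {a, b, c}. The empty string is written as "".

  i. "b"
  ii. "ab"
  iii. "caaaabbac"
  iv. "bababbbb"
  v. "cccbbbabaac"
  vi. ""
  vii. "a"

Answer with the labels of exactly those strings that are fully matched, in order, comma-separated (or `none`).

i, iii, iv, v, vi

i → match
ii → no match
iii → match
iv → match
v → match
vi → match
vii → no match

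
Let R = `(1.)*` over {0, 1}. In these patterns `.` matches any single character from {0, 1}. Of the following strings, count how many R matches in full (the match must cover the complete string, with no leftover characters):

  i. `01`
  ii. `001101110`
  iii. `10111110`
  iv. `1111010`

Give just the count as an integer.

i. `01` → no match
ii. `001101110` → no match
iii. `10111110` → match
iv. `1111010` → no match
Total matched: 1

1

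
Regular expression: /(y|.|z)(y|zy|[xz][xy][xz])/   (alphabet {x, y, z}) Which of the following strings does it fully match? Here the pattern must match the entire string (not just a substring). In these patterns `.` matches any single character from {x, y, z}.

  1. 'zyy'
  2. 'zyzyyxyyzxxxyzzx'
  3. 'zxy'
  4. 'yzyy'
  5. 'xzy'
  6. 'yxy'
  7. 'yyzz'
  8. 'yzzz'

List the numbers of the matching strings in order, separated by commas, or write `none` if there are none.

5

1 → no match
2 → no match
3 → no match
4 → no match
5 → match
6 → no match
7 → no match
8 → no match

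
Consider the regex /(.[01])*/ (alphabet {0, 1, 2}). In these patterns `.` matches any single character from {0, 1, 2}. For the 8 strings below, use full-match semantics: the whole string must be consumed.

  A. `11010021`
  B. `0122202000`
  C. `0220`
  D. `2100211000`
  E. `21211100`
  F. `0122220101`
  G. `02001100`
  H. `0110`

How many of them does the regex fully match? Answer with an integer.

A → match
B → no match
C → no match
D → match
E → match
F → no match
G → no match
H → match
Total matched: 4

4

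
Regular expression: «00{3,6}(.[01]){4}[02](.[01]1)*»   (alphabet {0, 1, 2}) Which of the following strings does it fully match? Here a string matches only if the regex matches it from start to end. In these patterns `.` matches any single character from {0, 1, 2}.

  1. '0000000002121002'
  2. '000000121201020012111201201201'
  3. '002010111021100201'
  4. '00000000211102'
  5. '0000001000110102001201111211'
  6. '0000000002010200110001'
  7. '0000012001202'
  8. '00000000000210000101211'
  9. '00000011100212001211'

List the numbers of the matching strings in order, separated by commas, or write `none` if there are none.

1 → match
2 → no match
3 → no match
4 → no match
5 → no match
6 → no match
7 → match
8 → no match
9 → match

1, 7, 9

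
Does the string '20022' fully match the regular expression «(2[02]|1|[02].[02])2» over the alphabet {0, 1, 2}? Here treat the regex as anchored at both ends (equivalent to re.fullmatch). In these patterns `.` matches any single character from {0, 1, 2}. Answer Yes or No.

No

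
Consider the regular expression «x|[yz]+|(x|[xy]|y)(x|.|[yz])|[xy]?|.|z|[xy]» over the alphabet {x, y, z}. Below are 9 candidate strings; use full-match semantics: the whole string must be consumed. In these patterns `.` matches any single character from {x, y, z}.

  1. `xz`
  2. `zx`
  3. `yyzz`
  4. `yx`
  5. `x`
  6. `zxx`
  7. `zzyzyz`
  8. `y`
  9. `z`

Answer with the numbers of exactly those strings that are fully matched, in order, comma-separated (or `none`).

1 → match
2 → no match
3 → match
4 → match
5 → match
6 → no match
7 → match
8 → match
9 → match

1, 3, 4, 5, 7, 8, 9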